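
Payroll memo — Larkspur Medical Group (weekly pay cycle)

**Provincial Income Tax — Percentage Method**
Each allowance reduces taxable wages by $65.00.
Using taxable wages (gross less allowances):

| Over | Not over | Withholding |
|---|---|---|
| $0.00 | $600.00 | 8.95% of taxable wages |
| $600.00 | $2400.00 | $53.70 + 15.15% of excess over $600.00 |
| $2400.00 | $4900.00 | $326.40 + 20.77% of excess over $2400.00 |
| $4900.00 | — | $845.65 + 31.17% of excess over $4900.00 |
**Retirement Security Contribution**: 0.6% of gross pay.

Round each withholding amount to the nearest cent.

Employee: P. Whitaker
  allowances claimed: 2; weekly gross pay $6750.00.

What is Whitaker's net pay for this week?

$5327.73

Provincial Income Tax: taxable = $6750.00 − 2×$65.00 = $6620.00
  $845.65 + 31.17% × ($6620.00 − $4900.00) = $845.65 + 31.17% × $1720.00 = $1381.77
Retirement Security Contribution: 0.6% × $6750.00 = $40.50
Total withheld: $1381.77 + $40.50 = $1422.27
Net pay: $6750.00 − $1422.27 = $5327.73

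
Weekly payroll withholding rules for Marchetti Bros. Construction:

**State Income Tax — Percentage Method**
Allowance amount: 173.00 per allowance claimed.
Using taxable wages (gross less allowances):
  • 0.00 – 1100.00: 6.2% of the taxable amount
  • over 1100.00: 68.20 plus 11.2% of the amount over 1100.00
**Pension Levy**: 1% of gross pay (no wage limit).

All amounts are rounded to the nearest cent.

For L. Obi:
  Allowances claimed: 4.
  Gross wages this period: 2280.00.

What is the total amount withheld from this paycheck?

145.66

State Income Tax: taxable = 2280.00 − 4×173.00 = 1588.00
  68.20 + 11.2% × (1588.00 − 1100.00) = 68.20 + 11.2% × 488.00 = 122.86
Pension Levy: 1% × 2280.00 = 22.80
Total: 122.86 + 22.80 = 145.66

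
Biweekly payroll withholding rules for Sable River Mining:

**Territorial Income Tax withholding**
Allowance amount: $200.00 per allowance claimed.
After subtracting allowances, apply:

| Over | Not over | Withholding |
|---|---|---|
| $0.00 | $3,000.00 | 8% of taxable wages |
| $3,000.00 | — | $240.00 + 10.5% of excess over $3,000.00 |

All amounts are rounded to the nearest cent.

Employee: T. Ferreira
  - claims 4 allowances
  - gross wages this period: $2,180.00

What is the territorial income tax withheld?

$110.40

Territorial Income Tax: taxable = $2,180.00 − 4×$200.00 = $1,380.00
  8% × $1,380.00 = $110.40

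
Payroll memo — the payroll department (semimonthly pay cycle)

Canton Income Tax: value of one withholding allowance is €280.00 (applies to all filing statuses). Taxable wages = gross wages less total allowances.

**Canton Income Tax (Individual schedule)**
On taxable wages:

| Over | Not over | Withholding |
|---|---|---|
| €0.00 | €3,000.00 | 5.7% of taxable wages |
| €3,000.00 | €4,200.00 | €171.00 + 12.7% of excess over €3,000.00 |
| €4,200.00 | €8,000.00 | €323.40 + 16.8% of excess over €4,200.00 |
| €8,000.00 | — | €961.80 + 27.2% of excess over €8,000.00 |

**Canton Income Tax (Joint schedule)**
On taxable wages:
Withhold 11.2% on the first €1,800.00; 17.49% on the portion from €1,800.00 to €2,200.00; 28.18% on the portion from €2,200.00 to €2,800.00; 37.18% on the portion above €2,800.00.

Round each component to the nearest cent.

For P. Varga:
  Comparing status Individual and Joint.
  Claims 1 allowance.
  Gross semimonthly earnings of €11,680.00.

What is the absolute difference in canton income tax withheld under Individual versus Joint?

Canton Income Tax (Individual): taxable = €11,680.00 − 1×€280.00 = €11,400.00
  €961.80 + 27.2% × (€11,400.00 − €8,000.00) = €961.80 + 27.2% × €3,400.00 = €1,886.60
Canton Income Tax (Joint): taxable = €11,680.00 − 1×€280.00 = €11,400.00
  €440.64 + 37.18% × (€11,400.00 − €2,800.00) = €440.64 + 37.18% × €8,600.00 = €3,638.12
Difference: |€1,886.60 − €3,638.12| = €1,751.52 (higher under Joint)

€1,751.52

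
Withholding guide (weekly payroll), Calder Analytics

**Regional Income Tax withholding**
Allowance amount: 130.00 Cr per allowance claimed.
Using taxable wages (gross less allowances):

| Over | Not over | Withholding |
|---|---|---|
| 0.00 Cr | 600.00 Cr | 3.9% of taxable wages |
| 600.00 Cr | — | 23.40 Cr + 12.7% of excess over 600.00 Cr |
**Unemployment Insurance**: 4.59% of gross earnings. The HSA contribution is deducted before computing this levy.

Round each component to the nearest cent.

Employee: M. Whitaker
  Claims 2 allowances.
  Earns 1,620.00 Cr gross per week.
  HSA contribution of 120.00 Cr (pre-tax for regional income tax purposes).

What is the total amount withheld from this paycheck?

173.53 Cr

Regional Income Tax: taxable = 1,620.00 Cr − 120.00 Cr − 2×130.00 Cr = 1,240.00 Cr
  23.40 Cr + 12.7% × (1,240.00 Cr − 600.00 Cr) = 23.40 Cr + 12.7% × 640.00 Cr = 104.68 Cr
Unemployment Insurance: 4.59% × 1,500.00 Cr = 68.85 Cr
Total: 104.68 Cr + 68.85 Cr = 173.53 Cr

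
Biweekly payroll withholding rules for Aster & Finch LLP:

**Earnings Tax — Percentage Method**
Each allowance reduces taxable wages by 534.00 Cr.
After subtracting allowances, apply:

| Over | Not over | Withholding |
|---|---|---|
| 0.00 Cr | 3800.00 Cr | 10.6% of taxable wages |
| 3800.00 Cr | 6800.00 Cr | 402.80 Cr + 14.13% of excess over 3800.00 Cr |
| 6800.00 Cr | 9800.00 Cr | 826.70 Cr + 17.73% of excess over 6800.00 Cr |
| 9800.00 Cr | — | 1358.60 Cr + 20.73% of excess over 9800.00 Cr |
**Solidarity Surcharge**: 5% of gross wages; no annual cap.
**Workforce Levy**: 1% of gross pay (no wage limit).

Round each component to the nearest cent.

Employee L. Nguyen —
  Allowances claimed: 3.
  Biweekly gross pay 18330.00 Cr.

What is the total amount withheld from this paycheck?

3894.57 Cr

Earnings Tax: taxable = 18330.00 Cr − 3×534.00 Cr = 16728.00 Cr
  1358.60 Cr + 20.73% × (16728.00 Cr − 9800.00 Cr) = 1358.60 Cr + 20.73% × 6928.00 Cr = 2794.77 Cr
Solidarity Surcharge: 5% × 18330.00 Cr = 916.50 Cr
Workforce Levy: 1% × 18330.00 Cr = 183.30 Cr
Total: 2794.77 Cr + 916.50 Cr + 183.30 Cr = 3894.57 Cr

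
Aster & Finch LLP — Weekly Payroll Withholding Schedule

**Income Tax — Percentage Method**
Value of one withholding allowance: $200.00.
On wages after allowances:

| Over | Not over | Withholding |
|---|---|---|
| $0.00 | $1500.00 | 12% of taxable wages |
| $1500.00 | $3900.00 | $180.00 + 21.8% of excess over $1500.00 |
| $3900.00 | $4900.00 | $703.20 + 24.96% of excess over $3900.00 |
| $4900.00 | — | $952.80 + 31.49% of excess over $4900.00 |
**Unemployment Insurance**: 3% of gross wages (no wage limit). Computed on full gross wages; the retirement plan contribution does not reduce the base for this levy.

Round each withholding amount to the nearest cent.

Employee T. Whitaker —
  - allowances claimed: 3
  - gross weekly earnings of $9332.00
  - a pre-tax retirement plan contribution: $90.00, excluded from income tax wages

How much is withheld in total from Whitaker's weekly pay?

$2411.12

Income Tax: taxable = $9332.00 − $90.00 − 3×$200.00 = $8642.00
  $952.80 + 31.49% × ($8642.00 − $4900.00) = $952.80 + 31.49% × $3742.00 = $2131.16
Unemployment Insurance: 3% × $9332.00 = $279.96
Total: $2131.16 + $279.96 = $2411.12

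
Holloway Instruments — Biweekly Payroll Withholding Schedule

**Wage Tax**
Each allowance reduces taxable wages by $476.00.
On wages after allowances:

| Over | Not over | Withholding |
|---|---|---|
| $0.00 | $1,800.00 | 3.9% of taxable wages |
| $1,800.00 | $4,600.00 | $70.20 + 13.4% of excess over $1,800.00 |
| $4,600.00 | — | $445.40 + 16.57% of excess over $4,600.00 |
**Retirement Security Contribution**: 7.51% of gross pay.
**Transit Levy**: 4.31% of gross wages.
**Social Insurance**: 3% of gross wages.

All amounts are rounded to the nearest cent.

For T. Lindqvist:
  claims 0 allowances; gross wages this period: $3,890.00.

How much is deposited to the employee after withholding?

$2,963.24

Wage Tax: taxable = $3,890.00
  $70.20 + 13.4% × ($3,890.00 − $1,800.00) = $70.20 + 13.4% × $2,090.00 = $350.26
Retirement Security Contribution: 7.51% × $3,890.00 = $292.14
Transit Levy: 4.31% × $3,890.00 = $167.66
Social Insurance: 3% × $3,890.00 = $116.70
Total withheld: $350.26 + $292.14 + $167.66 + $116.70 = $926.76
Net pay: $3,890.00 − $926.76 = $2,963.24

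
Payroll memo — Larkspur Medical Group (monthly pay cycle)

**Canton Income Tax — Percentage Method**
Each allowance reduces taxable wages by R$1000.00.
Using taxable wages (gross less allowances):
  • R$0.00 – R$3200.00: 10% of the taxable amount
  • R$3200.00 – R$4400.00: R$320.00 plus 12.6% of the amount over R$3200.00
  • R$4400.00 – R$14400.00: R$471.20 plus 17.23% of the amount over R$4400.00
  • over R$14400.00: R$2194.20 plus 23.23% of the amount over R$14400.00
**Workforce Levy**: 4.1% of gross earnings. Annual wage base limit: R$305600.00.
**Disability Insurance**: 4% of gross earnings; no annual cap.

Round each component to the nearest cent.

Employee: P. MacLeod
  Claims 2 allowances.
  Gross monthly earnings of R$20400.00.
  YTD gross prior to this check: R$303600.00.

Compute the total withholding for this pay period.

Canton Income Tax: taxable = R$20400.00 − 2×R$1000.00 = R$18400.00
  R$2194.20 + 23.23% × (R$18400.00 − R$14400.00) = R$2194.20 + 23.23% × R$4000.00 = R$3123.40
Workforce Levy: cap R$305600.00 − YTD R$303600.00 = R$2000.00 subject; 4.1% × R$2000.00 = R$82.00
Disability Insurance: 4% × R$20400.00 = R$816.00
Total: R$3123.40 + R$82.00 + R$816.00 = R$4021.40

R$4021.40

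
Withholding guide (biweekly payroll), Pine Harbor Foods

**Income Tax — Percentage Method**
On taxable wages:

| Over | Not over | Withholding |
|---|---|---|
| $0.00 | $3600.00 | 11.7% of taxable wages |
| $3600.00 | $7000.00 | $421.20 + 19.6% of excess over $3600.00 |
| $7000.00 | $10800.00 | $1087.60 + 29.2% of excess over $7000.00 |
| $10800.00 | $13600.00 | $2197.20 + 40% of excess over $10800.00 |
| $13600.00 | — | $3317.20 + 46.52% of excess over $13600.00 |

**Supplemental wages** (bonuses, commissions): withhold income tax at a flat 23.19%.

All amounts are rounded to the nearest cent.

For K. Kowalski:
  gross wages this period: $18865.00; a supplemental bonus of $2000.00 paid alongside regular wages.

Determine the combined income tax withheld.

$6230.28

Income Tax: taxable = $18865.00
  $3317.20 + 46.52% × ($18865.00 − $13600.00) = $3317.20 + 46.52% × $5265.00 = $5766.48
Supplemental (23.19% flat on bonus): 23.19% × $2000.00 = $463.80
Total income tax: $5766.48 + $463.80 = $6230.28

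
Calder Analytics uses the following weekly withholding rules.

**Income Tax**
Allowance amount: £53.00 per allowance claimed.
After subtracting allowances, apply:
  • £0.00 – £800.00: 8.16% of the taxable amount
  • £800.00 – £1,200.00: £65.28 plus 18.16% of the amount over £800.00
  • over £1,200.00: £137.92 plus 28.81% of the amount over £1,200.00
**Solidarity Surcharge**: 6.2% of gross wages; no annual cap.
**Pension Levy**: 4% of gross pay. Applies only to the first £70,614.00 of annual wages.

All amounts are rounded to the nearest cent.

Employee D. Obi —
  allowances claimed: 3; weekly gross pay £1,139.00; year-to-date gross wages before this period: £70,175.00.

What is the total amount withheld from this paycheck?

£186.15

Income Tax: taxable = £1,139.00 − 3×£53.00 = £980.00
  £65.28 + 18.16% × (£980.00 − £800.00) = £65.28 + 18.16% × £180.00 = £97.97
Solidarity Surcharge: 6.2% × £1,139.00 = £70.62
Pension Levy: cap £70,614.00 − YTD £70,175.00 = £439.00 subject; 4% × £439.00 = £17.56
Total: £97.97 + £70.62 + £17.56 = £186.15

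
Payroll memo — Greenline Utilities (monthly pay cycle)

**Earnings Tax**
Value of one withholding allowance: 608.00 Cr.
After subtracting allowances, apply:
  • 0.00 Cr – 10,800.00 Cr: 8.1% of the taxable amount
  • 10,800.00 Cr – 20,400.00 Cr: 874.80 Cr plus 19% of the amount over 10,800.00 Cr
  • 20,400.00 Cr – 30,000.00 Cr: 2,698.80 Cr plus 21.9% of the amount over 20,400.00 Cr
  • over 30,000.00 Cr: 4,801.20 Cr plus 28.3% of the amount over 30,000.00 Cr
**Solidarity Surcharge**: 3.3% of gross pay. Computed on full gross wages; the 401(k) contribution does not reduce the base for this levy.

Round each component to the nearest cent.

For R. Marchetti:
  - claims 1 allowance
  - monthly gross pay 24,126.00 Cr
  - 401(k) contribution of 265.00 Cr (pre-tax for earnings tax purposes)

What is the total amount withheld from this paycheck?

4,119.77 Cr

Earnings Tax: taxable = 24,126.00 Cr − 265.00 Cr − 1×608.00 Cr = 23,253.00 Cr
  2,698.80 Cr + 21.9% × (23,253.00 Cr − 20,400.00 Cr) = 2,698.80 Cr + 21.9% × 2,853.00 Cr = 3,323.61 Cr
Solidarity Surcharge: 3.3% × 24,126.00 Cr = 796.16 Cr
Total: 3,323.61 Cr + 796.16 Cr = 4,119.77 Cr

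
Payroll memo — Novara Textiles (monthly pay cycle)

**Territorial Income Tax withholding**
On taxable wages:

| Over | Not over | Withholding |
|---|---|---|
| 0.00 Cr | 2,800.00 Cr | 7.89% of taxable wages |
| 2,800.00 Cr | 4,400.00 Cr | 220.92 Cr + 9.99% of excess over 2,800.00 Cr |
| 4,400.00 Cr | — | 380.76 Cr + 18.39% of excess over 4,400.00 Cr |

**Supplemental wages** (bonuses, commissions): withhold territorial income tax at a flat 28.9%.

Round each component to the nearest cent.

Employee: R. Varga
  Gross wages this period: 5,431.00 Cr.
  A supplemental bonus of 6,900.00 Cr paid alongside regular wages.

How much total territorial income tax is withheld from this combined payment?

2,564.46 Cr

Territorial Income Tax: taxable = 5,431.00 Cr
  380.76 Cr + 18.39% × (5,431.00 Cr − 4,400.00 Cr) = 380.76 Cr + 18.39% × 1,031.00 Cr = 570.36 Cr
Supplemental (28.9% flat on bonus): 28.9% × 6,900.00 Cr = 1,994.10 Cr
Total territorial income tax: 570.36 Cr + 1,994.10 Cr = 2,564.46 Cr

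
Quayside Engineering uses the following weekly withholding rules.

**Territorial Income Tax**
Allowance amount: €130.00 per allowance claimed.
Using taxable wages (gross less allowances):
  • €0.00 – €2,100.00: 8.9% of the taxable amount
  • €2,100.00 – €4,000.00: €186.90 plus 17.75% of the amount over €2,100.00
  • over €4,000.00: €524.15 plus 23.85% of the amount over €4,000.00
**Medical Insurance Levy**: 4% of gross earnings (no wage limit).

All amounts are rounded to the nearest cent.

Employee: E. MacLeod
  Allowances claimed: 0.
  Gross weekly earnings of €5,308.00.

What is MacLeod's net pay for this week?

€4,259.57

Territorial Income Tax: taxable = €5,308.00
  €524.15 + 23.85% × (€5,308.00 − €4,000.00) = €524.15 + 23.85% × €1,308.00 = €836.11
Medical Insurance Levy: 4% × €5,308.00 = €212.32
Total withheld: €836.11 + €212.32 = €1,048.43
Net pay: €5,308.00 − €1,048.43 = €4,259.57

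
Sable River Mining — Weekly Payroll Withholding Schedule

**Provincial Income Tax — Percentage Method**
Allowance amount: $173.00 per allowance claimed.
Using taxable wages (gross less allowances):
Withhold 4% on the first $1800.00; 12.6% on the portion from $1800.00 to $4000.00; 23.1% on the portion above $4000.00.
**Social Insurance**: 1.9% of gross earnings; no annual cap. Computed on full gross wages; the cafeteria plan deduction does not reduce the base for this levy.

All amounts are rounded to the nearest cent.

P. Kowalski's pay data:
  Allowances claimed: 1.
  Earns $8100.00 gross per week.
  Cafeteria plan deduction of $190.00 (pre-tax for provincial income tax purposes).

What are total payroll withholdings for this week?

Provincial Income Tax: taxable = $8100.00 − $190.00 − 1×$173.00 = $7737.00
  $349.20 + 23.1% × ($7737.00 − $4000.00) = $349.20 + 23.1% × $3737.00 = $1212.45
Social Insurance: 1.9% × $8100.00 = $153.90
Total: $1212.45 + $153.90 = $1366.35

$1366.35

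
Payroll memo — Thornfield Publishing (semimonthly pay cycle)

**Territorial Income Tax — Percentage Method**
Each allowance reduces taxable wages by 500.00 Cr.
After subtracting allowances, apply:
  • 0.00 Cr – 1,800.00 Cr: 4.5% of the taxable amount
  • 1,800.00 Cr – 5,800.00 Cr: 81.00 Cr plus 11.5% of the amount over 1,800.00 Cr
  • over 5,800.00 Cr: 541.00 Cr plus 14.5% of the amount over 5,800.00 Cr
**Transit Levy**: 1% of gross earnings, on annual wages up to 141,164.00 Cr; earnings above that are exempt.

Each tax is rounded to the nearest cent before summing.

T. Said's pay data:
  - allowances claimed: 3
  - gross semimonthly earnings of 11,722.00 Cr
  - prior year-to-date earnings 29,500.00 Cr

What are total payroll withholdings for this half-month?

Territorial Income Tax: taxable = 11,722.00 Cr − 3×500.00 Cr = 10,222.00 Cr
  541.00 Cr + 14.5% × (10,222.00 Cr − 5,800.00 Cr) = 541.00 Cr + 14.5% × 4,422.00 Cr = 1,182.19 Cr
Transit Levy: 1% × 11,722.00 Cr = 117.22 Cr
Total: 1,182.19 Cr + 117.22 Cr = 1,299.41 Cr

1,299.41 Cr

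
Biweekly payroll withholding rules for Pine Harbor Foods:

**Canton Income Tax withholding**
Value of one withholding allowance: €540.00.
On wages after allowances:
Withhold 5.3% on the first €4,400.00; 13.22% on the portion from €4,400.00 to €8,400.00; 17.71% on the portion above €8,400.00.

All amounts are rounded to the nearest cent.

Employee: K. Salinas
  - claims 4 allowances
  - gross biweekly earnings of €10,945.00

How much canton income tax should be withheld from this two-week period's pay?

€830.18

Canton Income Tax: taxable = €10,945.00 − 4×€540.00 = €8,785.00
  €762.00 + 17.71% × (€8,785.00 − €8,400.00) = €762.00 + 17.71% × €385.00 = €830.18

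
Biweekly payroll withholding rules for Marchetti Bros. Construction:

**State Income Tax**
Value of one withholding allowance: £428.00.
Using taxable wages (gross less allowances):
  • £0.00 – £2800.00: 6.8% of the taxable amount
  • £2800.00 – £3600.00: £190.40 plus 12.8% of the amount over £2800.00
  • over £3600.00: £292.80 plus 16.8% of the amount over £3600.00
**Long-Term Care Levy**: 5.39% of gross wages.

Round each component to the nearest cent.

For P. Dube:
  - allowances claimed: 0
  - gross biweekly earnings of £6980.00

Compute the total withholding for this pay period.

State Income Tax: taxable = £6980.00
  £292.80 + 16.8% × (£6980.00 − £3600.00) = £292.80 + 16.8% × £3380.00 = £860.64
Long-Term Care Levy: 5.39% × £6980.00 = £376.22
Total: £860.64 + £376.22 = £1236.86

£1236.86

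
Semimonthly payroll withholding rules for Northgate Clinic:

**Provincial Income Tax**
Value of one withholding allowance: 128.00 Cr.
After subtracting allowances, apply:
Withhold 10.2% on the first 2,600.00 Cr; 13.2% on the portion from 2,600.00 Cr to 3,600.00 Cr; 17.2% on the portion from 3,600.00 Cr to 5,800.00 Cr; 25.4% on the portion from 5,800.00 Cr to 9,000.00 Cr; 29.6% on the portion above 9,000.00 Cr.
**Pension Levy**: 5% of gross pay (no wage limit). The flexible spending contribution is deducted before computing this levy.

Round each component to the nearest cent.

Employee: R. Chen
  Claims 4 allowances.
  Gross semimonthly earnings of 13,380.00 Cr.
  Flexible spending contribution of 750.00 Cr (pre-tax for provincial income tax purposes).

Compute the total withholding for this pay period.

3,142.83 Cr

Provincial Income Tax: taxable = 13,380.00 Cr − 750.00 Cr − 4×128.00 Cr = 12,118.00 Cr
  1,588.40 Cr + 29.6% × (12,118.00 Cr − 9,000.00 Cr) = 1,588.40 Cr + 29.6% × 3,118.00 Cr = 2,511.33 Cr
Pension Levy: 5% × 12,630.00 Cr = 631.50 Cr
Total: 2,511.33 Cr + 631.50 Cr = 3,142.83 Cr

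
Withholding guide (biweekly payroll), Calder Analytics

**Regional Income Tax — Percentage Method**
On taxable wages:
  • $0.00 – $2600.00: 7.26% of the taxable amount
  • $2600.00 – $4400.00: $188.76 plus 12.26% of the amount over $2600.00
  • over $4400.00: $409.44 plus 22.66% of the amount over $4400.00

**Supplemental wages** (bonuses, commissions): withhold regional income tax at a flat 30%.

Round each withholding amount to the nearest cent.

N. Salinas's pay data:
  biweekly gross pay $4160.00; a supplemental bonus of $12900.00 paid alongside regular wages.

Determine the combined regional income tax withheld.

Regional Income Tax: taxable = $4160.00
  $188.76 + 12.26% × ($4160.00 − $2600.00) = $188.76 + 12.26% × $1560.00 = $380.02
Supplemental (30% flat on bonus): 30% × $12900.00 = $3870.00
Total regional income tax: $380.02 + $3870.00 = $4250.02

$4250.02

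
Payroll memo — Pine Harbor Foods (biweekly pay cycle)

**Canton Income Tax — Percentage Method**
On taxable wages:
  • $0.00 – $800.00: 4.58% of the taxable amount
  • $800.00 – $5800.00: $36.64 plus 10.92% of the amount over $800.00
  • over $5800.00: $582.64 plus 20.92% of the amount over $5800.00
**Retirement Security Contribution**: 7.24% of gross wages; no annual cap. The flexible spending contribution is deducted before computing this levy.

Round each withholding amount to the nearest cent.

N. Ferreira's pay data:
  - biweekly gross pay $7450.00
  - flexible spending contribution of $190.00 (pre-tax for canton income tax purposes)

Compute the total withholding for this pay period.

Canton Income Tax: taxable = $7450.00 − $190.00 = $7260.00
  $582.64 + 20.92% × ($7260.00 − $5800.00) = $582.64 + 20.92% × $1460.00 = $888.07
Retirement Security Contribution: 7.24% × $7260.00 = $525.62
Total: $888.07 + $525.62 = $1413.69

$1413.69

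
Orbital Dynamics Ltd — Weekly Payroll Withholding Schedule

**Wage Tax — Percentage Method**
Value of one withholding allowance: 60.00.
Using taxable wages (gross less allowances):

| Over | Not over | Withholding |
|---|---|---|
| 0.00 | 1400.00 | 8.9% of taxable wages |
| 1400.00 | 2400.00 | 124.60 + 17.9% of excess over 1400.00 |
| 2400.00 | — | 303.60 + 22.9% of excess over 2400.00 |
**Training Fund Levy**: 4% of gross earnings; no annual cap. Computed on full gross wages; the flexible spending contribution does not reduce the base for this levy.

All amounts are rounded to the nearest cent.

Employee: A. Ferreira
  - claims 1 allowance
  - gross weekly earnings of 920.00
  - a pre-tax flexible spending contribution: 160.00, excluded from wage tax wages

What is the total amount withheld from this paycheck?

Wage Tax: taxable = 920.00 − 160.00 − 1×60.00 = 700.00
  8.9% × 700.00 = 62.30
Training Fund Levy: 4% × 920.00 = 36.80
Total: 62.30 + 36.80 = 99.10

99.10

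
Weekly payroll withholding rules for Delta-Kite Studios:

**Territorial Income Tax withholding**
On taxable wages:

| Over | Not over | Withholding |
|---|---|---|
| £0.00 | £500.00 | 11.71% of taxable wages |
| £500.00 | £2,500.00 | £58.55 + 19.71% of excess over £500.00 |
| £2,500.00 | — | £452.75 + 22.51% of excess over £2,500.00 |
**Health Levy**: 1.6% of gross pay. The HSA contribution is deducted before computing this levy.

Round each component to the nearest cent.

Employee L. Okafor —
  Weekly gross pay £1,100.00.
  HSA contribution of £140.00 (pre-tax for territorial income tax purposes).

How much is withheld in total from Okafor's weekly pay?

Territorial Income Tax: taxable = £1,100.00 − £140.00 = £960.00
  £58.55 + 19.71% × (£960.00 − £500.00) = £58.55 + 19.71% × £460.00 = £149.22
Health Levy: 1.6% × £960.00 = £15.36
Total: £149.22 + £15.36 = £164.58

£164.58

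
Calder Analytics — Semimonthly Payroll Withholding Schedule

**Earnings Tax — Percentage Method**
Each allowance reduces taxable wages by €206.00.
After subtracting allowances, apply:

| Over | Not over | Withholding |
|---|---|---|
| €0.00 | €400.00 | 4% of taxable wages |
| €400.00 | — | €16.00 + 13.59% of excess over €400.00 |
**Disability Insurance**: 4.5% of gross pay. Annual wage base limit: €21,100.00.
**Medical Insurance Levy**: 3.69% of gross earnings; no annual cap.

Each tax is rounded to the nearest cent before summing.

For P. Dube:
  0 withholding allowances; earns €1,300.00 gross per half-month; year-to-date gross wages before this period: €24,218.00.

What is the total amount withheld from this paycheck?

Earnings Tax: taxable = €1,300.00
  €16.00 + 13.59% × (€1,300.00 − €400.00) = €16.00 + 13.59% × €900.00 = €138.31
Disability Insurance: YTD €24,218.00 ≥ cap €21,100.00 → €0.00
Medical Insurance Levy: 3.69% × €1,300.00 = €47.97
Total: €138.31 + €0.00 + €47.97 = €186.28

€186.28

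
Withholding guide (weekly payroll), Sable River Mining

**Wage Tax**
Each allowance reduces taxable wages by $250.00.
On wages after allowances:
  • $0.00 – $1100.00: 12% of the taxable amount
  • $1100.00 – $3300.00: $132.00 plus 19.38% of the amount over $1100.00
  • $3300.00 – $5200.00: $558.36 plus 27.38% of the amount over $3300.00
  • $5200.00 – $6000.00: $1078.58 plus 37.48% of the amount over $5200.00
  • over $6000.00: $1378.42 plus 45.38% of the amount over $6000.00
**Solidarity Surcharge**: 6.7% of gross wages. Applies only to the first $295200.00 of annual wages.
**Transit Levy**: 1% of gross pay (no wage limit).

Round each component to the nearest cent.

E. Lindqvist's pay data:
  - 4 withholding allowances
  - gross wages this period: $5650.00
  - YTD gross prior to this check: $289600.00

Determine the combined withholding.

Wage Tax: taxable = $5650.00 − 4×$250.00 = $4650.00
  $558.36 + 27.38% × ($4650.00 − $3300.00) = $558.36 + 27.38% × $1350.00 = $927.99
Solidarity Surcharge: cap $295200.00 − YTD $289600.00 = $5600.00 subject; 6.7% × $5600.00 = $375.20
Transit Levy: 1% × $5650.00 = $56.50
Total: $927.99 + $375.20 + $56.50 = $1359.69

$1359.69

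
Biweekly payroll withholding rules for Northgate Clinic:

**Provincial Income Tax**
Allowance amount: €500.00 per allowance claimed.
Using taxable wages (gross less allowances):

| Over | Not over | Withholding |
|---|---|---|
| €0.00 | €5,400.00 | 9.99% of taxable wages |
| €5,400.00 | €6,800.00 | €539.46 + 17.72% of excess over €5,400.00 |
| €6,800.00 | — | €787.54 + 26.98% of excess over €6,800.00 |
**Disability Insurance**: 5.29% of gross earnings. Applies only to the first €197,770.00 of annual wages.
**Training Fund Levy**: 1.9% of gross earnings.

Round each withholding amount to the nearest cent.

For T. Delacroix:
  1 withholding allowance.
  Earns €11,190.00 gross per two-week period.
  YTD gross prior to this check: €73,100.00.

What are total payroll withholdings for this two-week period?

€2,641.62

Provincial Income Tax: taxable = €11,190.00 − 1×€500.00 = €10,690.00
  €787.54 + 26.98% × (€10,690.00 − €6,800.00) = €787.54 + 26.98% × €3,890.00 = €1,837.06
Disability Insurance: 5.29% × €11,190.00 = €591.95
Training Fund Levy: 1.9% × €11,190.00 = €212.61
Total: €1,837.06 + €591.95 + €212.61 = €2,641.62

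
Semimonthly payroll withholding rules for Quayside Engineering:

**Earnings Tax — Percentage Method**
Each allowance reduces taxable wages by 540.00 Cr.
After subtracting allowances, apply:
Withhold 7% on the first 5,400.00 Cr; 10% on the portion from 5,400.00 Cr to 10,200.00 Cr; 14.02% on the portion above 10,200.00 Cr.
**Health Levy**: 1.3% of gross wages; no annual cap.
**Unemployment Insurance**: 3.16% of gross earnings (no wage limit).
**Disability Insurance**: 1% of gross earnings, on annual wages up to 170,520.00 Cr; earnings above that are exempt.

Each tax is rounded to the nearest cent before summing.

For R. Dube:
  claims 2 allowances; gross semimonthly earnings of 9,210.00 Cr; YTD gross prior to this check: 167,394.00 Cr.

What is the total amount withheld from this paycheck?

Earnings Tax: taxable = 9,210.00 Cr − 2×540.00 Cr = 8,130.00 Cr
  378.00 Cr + 10% × (8,130.00 Cr − 5,400.00 Cr) = 378.00 Cr + 10% × 2,730.00 Cr = 651.00 Cr
Health Levy: 1.3% × 9,210.00 Cr = 119.73 Cr
Unemployment Insurance: 3.16% × 9,210.00 Cr = 291.04 Cr
Disability Insurance: cap 170,520.00 Cr − YTD 167,394.00 Cr = 3,126.00 Cr subject; 1% × 3,126.00 Cr = 31.26 Cr
Total: 651.00 Cr + 119.73 Cr + 291.04 Cr + 31.26 Cr = 1,093.03 Cr

1,093.03 Cr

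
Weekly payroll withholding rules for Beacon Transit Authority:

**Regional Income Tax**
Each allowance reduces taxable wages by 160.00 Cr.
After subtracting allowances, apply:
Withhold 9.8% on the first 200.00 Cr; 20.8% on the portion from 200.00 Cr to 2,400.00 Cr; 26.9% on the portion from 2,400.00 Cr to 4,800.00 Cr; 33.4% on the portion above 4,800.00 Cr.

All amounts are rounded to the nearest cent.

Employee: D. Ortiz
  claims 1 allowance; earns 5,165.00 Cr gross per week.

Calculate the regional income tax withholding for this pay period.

Regional Income Tax: taxable = 5,165.00 Cr − 1×160.00 Cr = 5,005.00 Cr
  1,122.80 Cr + 33.4% × (5,005.00 Cr − 4,800.00 Cr) = 1,122.80 Cr + 33.4% × 205.00 Cr = 1,191.27 Cr

1,191.27 Cr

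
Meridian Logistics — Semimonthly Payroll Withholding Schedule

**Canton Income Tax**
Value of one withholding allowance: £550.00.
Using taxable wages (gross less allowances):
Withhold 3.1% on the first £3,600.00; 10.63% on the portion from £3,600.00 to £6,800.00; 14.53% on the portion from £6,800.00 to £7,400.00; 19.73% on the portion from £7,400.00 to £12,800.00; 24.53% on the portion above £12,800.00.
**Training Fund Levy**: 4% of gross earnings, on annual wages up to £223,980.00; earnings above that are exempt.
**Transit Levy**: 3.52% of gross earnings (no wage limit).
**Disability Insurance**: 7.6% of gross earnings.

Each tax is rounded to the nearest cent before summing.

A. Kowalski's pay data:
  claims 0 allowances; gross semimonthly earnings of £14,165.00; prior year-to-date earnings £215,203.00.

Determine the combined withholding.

Canton Income Tax: taxable = £14,165.00
  £1,604.36 + 24.53% × (£14,165.00 − £12,800.00) = £1,604.36 + 24.53% × £1,365.00 = £1,939.19
Training Fund Levy: cap £223,980.00 − YTD £215,203.00 = £8,777.00 subject; 4% × £8,777.00 = £351.08
Transit Levy: 3.52% × £14,165.00 = £498.61
Disability Insurance: 7.6% × £14,165.00 = £1,076.54
Total: £1,939.19 + £351.08 + £498.61 + £1,076.54 = £3,865.42

£3,865.42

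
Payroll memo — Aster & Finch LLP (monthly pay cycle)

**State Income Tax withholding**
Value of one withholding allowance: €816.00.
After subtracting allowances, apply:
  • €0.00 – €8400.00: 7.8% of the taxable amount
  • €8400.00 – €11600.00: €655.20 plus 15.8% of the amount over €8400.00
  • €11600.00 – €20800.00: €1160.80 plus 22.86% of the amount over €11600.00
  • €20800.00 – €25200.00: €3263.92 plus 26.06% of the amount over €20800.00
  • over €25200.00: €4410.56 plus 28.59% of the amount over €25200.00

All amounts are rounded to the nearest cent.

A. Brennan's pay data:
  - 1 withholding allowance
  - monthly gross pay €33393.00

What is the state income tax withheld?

€6519.64

State Income Tax: taxable = €33393.00 − 1×€816.00 = €32577.00
  €4410.56 + 28.59% × (€32577.00 − €25200.00) = €4410.56 + 28.59% × €7377.00 = €6519.64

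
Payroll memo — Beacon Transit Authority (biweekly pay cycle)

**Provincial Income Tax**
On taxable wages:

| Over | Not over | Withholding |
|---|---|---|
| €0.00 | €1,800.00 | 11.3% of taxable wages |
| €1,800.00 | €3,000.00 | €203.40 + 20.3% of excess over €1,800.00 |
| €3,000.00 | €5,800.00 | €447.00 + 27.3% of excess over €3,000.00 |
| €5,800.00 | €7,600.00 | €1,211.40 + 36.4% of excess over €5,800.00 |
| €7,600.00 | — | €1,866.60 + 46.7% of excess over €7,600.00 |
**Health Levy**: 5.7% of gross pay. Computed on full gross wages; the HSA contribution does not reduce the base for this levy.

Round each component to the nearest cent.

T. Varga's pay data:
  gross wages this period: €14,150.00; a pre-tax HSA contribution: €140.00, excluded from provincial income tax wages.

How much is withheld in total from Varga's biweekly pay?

Provincial Income Tax: taxable = €14,150.00 − €140.00 = €14,010.00
  €1,866.60 + 46.7% × (€14,010.00 − €7,600.00) = €1,866.60 + 46.7% × €6,410.00 = €4,860.07
Health Levy: 5.7% × €14,150.00 = €806.55
Total: €4,860.07 + €806.55 = €5,666.62

€5,666.62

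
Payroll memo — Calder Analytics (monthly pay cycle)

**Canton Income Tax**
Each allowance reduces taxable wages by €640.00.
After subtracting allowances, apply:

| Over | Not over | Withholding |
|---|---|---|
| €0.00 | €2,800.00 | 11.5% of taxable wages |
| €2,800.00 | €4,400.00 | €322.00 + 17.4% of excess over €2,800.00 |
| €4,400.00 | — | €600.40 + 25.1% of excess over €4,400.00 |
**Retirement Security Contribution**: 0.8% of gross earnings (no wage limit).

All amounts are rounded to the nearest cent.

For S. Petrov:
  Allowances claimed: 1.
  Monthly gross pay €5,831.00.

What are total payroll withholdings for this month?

Canton Income Tax: taxable = €5,831.00 − 1×€640.00 = €5,191.00
  €600.40 + 25.1% × (€5,191.00 − €4,400.00) = €600.40 + 25.1% × €791.00 = €798.94
Retirement Security Contribution: 0.8% × €5,831.00 = €46.65
Total: €798.94 + €46.65 = €845.59

€845.59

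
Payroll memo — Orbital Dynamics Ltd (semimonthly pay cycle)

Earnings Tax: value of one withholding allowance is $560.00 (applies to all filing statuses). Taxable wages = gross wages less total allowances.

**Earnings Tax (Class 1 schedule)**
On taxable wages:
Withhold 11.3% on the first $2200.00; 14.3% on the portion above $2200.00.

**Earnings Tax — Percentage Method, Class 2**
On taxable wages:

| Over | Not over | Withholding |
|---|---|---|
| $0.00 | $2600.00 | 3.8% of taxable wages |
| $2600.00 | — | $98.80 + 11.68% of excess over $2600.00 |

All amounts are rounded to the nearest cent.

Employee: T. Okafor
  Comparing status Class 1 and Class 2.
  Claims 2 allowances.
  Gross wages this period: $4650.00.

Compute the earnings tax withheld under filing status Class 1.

$438.79

Earnings Tax (Class 1): taxable = $4650.00 − 2×$560.00 = $3530.00
  $248.60 + 14.3% × ($3530.00 − $2200.00) = $248.60 + 14.3% × $1330.00 = $438.79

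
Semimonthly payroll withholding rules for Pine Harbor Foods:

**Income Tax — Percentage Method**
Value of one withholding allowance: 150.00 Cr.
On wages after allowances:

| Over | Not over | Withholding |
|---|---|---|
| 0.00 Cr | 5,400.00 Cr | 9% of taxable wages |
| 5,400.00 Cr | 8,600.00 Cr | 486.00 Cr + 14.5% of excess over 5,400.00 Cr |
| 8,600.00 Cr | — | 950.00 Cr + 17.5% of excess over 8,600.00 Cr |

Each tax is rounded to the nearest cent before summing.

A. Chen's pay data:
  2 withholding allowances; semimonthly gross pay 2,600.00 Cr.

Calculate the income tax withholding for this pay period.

Income Tax: taxable = 2,600.00 Cr − 2×150.00 Cr = 2,300.00 Cr
  9% × 2,300.00 Cr = 207.00 Cr

207.00 Cr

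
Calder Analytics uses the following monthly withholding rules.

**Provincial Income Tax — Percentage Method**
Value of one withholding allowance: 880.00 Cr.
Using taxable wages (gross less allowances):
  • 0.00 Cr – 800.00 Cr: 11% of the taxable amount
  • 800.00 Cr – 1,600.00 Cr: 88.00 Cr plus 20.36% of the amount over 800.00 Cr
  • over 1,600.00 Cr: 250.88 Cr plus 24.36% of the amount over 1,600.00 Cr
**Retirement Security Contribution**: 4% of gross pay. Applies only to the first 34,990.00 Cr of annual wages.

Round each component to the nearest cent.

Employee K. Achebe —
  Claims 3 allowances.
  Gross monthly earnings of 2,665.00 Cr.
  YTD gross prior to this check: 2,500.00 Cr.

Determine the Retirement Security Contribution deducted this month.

Retirement Security Contribution: 4% × 2,665.00 Cr = 106.60 Cr

106.60 Cr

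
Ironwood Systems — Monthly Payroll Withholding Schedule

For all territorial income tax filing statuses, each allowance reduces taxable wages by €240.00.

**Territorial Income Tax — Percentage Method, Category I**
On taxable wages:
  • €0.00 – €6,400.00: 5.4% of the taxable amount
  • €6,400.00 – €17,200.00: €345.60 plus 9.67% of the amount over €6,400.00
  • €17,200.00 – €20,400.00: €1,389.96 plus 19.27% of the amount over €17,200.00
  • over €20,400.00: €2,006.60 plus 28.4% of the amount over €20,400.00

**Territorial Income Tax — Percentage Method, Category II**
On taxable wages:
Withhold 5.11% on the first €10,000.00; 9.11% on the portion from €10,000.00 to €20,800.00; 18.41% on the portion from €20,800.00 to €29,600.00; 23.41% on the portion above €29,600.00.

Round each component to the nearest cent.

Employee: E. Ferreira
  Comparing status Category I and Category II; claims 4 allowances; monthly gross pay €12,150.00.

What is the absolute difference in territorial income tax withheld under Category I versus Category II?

Territorial Income Tax (Category I): taxable = €12,150.00 − 4×€240.00 = €11,190.00
  €345.60 + 9.67% × (€11,190.00 − €6,400.00) = €345.60 + 9.67% × €4,790.00 = €808.79
Territorial Income Tax (Category II): taxable = €12,150.00 − 4×€240.00 = €11,190.00
  €511.00 + 9.11% × (€11,190.00 − €10,000.00) = €511.00 + 9.11% × €1,190.00 = €619.41
Difference: |€808.79 − €619.41| = €189.38 (higher under Category I)

€189.38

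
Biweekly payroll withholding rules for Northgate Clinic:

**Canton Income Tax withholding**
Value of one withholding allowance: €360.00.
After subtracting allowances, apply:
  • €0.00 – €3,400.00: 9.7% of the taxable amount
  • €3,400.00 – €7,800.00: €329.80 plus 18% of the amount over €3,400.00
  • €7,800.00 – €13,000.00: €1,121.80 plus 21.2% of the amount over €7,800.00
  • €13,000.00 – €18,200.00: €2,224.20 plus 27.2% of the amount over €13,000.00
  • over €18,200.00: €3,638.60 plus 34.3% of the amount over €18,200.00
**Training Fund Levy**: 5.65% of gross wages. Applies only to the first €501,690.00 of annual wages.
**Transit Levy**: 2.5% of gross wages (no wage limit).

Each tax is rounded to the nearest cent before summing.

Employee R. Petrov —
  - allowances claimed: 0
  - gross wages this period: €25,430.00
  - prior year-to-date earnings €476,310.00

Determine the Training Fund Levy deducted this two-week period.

Training Fund Levy: cap €501,690.00 − YTD €476,310.00 = €25,380.00 subject; 5.65% × €25,380.00 = €1,433.97

€1,433.97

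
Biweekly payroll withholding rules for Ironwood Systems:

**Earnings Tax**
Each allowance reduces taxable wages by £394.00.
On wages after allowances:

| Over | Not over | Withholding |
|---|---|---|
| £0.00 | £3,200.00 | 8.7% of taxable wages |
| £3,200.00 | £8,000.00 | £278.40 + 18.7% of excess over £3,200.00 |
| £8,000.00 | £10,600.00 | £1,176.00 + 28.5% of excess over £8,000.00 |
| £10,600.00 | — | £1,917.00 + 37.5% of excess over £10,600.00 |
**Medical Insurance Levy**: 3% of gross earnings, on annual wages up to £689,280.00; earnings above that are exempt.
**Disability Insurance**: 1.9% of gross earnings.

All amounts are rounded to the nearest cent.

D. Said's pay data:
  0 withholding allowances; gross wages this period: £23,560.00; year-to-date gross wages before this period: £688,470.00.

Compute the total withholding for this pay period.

Earnings Tax: taxable = £23,560.00
  £1,917.00 + 37.5% × (£23,560.00 − £10,600.00) = £1,917.00 + 37.5% × £12,960.00 = £6,777.00
Medical Insurance Levy: cap £689,280.00 − YTD £688,470.00 = £810.00 subject; 3% × £810.00 = £24.30
Disability Insurance: 1.9% × £23,560.00 = £447.64
Total: £6,777.00 + £24.30 + £447.64 = £7,248.94

£7,248.94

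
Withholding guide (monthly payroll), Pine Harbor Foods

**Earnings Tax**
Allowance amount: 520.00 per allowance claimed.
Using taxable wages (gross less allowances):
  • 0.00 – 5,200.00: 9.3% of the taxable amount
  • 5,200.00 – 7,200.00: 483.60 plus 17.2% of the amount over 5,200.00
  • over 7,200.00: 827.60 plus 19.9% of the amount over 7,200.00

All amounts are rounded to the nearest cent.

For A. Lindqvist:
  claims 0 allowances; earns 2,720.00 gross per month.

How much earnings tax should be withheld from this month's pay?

252.96

Earnings Tax: taxable = 2,720.00
  9.3% × 2,720.00 = 252.96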